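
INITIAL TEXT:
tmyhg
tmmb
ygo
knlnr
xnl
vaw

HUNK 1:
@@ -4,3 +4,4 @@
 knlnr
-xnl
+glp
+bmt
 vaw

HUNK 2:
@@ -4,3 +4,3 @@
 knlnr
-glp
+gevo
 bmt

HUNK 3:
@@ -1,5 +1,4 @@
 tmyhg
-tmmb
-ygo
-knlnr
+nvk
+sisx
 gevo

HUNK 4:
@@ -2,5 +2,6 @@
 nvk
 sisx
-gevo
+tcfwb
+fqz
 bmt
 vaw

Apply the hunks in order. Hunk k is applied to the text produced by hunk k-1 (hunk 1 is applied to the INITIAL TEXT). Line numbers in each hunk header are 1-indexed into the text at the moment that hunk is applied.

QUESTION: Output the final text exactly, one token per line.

Hunk 1: at line 4 remove [xnl] add [glp,bmt] -> 7 lines: tmyhg tmmb ygo knlnr glp bmt vaw
Hunk 2: at line 4 remove [glp] add [gevo] -> 7 lines: tmyhg tmmb ygo knlnr gevo bmt vaw
Hunk 3: at line 1 remove [tmmb,ygo,knlnr] add [nvk,sisx] -> 6 lines: tmyhg nvk sisx gevo bmt vaw
Hunk 4: at line 2 remove [gevo] add [tcfwb,fqz] -> 7 lines: tmyhg nvk sisx tcfwb fqz bmt vaw

Answer: tmyhg
nvk
sisx
tcfwb
fqz
bmt
vaw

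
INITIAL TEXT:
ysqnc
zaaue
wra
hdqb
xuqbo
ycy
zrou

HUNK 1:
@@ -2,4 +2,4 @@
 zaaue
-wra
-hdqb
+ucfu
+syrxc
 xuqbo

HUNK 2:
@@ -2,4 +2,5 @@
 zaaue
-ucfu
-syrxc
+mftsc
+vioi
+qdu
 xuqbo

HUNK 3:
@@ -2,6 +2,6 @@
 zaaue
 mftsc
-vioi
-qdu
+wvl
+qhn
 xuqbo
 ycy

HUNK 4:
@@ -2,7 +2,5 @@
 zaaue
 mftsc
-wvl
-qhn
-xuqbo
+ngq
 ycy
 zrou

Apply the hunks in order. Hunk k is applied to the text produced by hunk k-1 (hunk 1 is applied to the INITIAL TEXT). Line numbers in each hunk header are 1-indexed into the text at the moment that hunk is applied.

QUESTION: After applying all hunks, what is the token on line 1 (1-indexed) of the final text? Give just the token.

Hunk 1: at line 2 remove [wra,hdqb] add [ucfu,syrxc] -> 7 lines: ysqnc zaaue ucfu syrxc xuqbo ycy zrou
Hunk 2: at line 2 remove [ucfu,syrxc] add [mftsc,vioi,qdu] -> 8 lines: ysqnc zaaue mftsc vioi qdu xuqbo ycy zrou
Hunk 3: at line 2 remove [vioi,qdu] add [wvl,qhn] -> 8 lines: ysqnc zaaue mftsc wvl qhn xuqbo ycy zrou
Hunk 4: at line 2 remove [wvl,qhn,xuqbo] add [ngq] -> 6 lines: ysqnc zaaue mftsc ngq ycy zrou
Final line 1: ysqnc

Answer: ysqnc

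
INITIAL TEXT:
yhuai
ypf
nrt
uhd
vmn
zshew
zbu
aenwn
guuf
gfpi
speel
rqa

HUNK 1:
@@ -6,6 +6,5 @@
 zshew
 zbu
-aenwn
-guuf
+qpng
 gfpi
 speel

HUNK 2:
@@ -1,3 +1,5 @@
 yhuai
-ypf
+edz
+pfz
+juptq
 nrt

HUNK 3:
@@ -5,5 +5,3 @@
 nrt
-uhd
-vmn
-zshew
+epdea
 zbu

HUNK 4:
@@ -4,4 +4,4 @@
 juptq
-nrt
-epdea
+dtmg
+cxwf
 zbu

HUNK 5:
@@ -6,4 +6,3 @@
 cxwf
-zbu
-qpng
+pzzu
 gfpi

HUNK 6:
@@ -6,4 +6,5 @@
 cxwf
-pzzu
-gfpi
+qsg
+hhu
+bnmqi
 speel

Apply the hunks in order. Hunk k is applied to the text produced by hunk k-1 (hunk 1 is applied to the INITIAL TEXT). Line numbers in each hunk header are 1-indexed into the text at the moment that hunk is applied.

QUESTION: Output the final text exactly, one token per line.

Hunk 1: at line 6 remove [aenwn,guuf] add [qpng] -> 11 lines: yhuai ypf nrt uhd vmn zshew zbu qpng gfpi speel rqa
Hunk 2: at line 1 remove [ypf] add [edz,pfz,juptq] -> 13 lines: yhuai edz pfz juptq nrt uhd vmn zshew zbu qpng gfpi speel rqa
Hunk 3: at line 5 remove [uhd,vmn,zshew] add [epdea] -> 11 lines: yhuai edz pfz juptq nrt epdea zbu qpng gfpi speel rqa
Hunk 4: at line 4 remove [nrt,epdea] add [dtmg,cxwf] -> 11 lines: yhuai edz pfz juptq dtmg cxwf zbu qpng gfpi speel rqa
Hunk 5: at line 6 remove [zbu,qpng] add [pzzu] -> 10 lines: yhuai edz pfz juptq dtmg cxwf pzzu gfpi speel rqa
Hunk 6: at line 6 remove [pzzu,gfpi] add [qsg,hhu,bnmqi] -> 11 lines: yhuai edz pfz juptq dtmg cxwf qsg hhu bnmqi speel rqa

Answer: yhuai
edz
pfz
juptq
dtmg
cxwf
qsg
hhu
bnmqi
speel
rqa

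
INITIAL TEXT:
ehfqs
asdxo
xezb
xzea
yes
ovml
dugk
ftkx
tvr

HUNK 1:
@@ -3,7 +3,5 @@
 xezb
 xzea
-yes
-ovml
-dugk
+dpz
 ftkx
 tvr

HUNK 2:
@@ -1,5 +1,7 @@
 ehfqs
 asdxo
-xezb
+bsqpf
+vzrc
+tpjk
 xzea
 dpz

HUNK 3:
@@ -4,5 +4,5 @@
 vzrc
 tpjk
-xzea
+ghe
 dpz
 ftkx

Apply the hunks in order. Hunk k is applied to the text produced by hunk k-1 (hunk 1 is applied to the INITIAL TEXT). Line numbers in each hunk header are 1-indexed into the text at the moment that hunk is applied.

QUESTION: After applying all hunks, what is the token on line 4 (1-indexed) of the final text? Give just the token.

Hunk 1: at line 3 remove [yes,ovml,dugk] add [dpz] -> 7 lines: ehfqs asdxo xezb xzea dpz ftkx tvr
Hunk 2: at line 1 remove [xezb] add [bsqpf,vzrc,tpjk] -> 9 lines: ehfqs asdxo bsqpf vzrc tpjk xzea dpz ftkx tvr
Hunk 3: at line 4 remove [xzea] add [ghe] -> 9 lines: ehfqs asdxo bsqpf vzrc tpjk ghe dpz ftkx tvr
Final line 4: vzrc

Answer: vzrc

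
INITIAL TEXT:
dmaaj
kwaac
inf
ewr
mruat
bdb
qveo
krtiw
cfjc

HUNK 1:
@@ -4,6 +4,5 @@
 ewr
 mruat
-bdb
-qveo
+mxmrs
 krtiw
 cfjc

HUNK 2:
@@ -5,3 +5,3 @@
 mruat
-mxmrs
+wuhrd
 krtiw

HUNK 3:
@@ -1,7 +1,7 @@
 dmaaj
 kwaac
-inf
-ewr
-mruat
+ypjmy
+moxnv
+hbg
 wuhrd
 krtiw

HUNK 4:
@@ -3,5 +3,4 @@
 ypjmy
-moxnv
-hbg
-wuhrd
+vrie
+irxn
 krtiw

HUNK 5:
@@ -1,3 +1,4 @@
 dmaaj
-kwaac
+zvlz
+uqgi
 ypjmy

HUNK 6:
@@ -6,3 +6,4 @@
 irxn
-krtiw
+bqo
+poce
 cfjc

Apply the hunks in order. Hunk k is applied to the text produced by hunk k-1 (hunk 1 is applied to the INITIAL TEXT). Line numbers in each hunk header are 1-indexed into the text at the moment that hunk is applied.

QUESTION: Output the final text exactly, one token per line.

Hunk 1: at line 4 remove [bdb,qveo] add [mxmrs] -> 8 lines: dmaaj kwaac inf ewr mruat mxmrs krtiw cfjc
Hunk 2: at line 5 remove [mxmrs] add [wuhrd] -> 8 lines: dmaaj kwaac inf ewr mruat wuhrd krtiw cfjc
Hunk 3: at line 1 remove [inf,ewr,mruat] add [ypjmy,moxnv,hbg] -> 8 lines: dmaaj kwaac ypjmy moxnv hbg wuhrd krtiw cfjc
Hunk 4: at line 3 remove [moxnv,hbg,wuhrd] add [vrie,irxn] -> 7 lines: dmaaj kwaac ypjmy vrie irxn krtiw cfjc
Hunk 5: at line 1 remove [kwaac] add [zvlz,uqgi] -> 8 lines: dmaaj zvlz uqgi ypjmy vrie irxn krtiw cfjc
Hunk 6: at line 6 remove [krtiw] add [bqo,poce] -> 9 lines: dmaaj zvlz uqgi ypjmy vrie irxn bqo poce cfjc

Answer: dmaaj
zvlz
uqgi
ypjmy
vrie
irxn
bqo
poce
cfjc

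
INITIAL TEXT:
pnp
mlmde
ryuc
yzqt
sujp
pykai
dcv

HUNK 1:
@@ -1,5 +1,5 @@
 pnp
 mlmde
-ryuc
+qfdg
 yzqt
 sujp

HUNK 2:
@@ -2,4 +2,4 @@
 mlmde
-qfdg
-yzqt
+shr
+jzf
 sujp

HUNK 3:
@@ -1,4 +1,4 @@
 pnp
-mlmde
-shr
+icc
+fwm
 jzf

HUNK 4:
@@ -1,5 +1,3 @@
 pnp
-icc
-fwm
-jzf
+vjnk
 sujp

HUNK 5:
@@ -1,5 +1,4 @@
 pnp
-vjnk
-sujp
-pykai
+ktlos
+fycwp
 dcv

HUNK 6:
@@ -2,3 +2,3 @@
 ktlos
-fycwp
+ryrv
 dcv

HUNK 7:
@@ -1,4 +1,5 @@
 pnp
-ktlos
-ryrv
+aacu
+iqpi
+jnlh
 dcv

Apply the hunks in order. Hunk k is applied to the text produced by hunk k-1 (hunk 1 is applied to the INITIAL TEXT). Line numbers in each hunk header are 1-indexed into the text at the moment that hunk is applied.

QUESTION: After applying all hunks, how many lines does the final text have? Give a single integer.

Hunk 1: at line 1 remove [ryuc] add [qfdg] -> 7 lines: pnp mlmde qfdg yzqt sujp pykai dcv
Hunk 2: at line 2 remove [qfdg,yzqt] add [shr,jzf] -> 7 lines: pnp mlmde shr jzf sujp pykai dcv
Hunk 3: at line 1 remove [mlmde,shr] add [icc,fwm] -> 7 lines: pnp icc fwm jzf sujp pykai dcv
Hunk 4: at line 1 remove [icc,fwm,jzf] add [vjnk] -> 5 lines: pnp vjnk sujp pykai dcv
Hunk 5: at line 1 remove [vjnk,sujp,pykai] add [ktlos,fycwp] -> 4 lines: pnp ktlos fycwp dcv
Hunk 6: at line 2 remove [fycwp] add [ryrv] -> 4 lines: pnp ktlos ryrv dcv
Hunk 7: at line 1 remove [ktlos,ryrv] add [aacu,iqpi,jnlh] -> 5 lines: pnp aacu iqpi jnlh dcv
Final line count: 5

Answer: 5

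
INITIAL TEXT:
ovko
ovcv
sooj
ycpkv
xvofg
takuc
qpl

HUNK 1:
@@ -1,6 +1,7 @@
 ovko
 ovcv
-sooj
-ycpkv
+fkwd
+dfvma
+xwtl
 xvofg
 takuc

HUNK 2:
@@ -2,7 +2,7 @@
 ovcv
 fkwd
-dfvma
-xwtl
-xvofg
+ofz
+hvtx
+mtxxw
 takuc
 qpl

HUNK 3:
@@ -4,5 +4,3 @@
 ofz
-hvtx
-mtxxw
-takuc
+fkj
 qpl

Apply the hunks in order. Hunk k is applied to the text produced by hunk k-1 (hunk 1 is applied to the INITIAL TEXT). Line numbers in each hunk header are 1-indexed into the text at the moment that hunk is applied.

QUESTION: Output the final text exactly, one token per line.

Answer: ovko
ovcv
fkwd
ofz
fkj
qpl

Derivation:
Hunk 1: at line 1 remove [sooj,ycpkv] add [fkwd,dfvma,xwtl] -> 8 lines: ovko ovcv fkwd dfvma xwtl xvofg takuc qpl
Hunk 2: at line 2 remove [dfvma,xwtl,xvofg] add [ofz,hvtx,mtxxw] -> 8 lines: ovko ovcv fkwd ofz hvtx mtxxw takuc qpl
Hunk 3: at line 4 remove [hvtx,mtxxw,takuc] add [fkj] -> 6 lines: ovko ovcv fkwd ofz fkj qpl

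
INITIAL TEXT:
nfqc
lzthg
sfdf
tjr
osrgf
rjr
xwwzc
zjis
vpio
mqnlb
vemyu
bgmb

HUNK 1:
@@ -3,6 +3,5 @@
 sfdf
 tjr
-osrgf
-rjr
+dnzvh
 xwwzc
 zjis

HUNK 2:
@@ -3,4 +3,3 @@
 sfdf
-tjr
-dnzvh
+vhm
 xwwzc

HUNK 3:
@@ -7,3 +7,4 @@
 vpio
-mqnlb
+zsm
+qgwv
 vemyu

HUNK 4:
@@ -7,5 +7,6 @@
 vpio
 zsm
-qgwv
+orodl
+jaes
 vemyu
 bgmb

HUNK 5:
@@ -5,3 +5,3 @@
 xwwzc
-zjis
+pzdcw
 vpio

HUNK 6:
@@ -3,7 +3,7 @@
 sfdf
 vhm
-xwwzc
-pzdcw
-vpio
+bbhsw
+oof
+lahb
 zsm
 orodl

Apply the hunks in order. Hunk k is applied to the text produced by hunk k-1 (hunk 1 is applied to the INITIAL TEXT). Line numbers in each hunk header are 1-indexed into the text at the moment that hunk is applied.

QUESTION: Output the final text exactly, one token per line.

Hunk 1: at line 3 remove [osrgf,rjr] add [dnzvh] -> 11 lines: nfqc lzthg sfdf tjr dnzvh xwwzc zjis vpio mqnlb vemyu bgmb
Hunk 2: at line 3 remove [tjr,dnzvh] add [vhm] -> 10 lines: nfqc lzthg sfdf vhm xwwzc zjis vpio mqnlb vemyu bgmb
Hunk 3: at line 7 remove [mqnlb] add [zsm,qgwv] -> 11 lines: nfqc lzthg sfdf vhm xwwzc zjis vpio zsm qgwv vemyu bgmb
Hunk 4: at line 7 remove [qgwv] add [orodl,jaes] -> 12 lines: nfqc lzthg sfdf vhm xwwzc zjis vpio zsm orodl jaes vemyu bgmb
Hunk 5: at line 5 remove [zjis] add [pzdcw] -> 12 lines: nfqc lzthg sfdf vhm xwwzc pzdcw vpio zsm orodl jaes vemyu bgmb
Hunk 6: at line 3 remove [xwwzc,pzdcw,vpio] add [bbhsw,oof,lahb] -> 12 lines: nfqc lzthg sfdf vhm bbhsw oof lahb zsm orodl jaes vemyu bgmb

Answer: nfqc
lzthg
sfdf
vhm
bbhsw
oof
lahb
zsm
orodl
jaes
vemyu
bgmb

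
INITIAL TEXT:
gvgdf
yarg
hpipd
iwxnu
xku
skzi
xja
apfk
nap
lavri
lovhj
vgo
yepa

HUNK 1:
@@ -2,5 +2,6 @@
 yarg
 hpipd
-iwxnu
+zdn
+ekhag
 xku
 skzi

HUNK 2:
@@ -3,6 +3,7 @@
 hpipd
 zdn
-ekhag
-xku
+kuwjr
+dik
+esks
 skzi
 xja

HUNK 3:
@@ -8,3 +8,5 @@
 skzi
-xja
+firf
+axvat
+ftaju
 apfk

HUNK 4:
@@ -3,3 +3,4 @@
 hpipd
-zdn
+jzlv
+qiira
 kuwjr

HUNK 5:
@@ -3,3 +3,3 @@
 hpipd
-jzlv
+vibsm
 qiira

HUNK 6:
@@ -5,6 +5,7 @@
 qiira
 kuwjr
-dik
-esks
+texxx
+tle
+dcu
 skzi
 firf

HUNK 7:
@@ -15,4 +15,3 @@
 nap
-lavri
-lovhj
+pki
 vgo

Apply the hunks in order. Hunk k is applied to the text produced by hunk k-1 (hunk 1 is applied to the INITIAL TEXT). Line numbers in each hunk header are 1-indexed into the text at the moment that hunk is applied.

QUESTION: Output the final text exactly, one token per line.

Hunk 1: at line 2 remove [iwxnu] add [zdn,ekhag] -> 14 lines: gvgdf yarg hpipd zdn ekhag xku skzi xja apfk nap lavri lovhj vgo yepa
Hunk 2: at line 3 remove [ekhag,xku] add [kuwjr,dik,esks] -> 15 lines: gvgdf yarg hpipd zdn kuwjr dik esks skzi xja apfk nap lavri lovhj vgo yepa
Hunk 3: at line 8 remove [xja] add [firf,axvat,ftaju] -> 17 lines: gvgdf yarg hpipd zdn kuwjr dik esks skzi firf axvat ftaju apfk nap lavri lovhj vgo yepa
Hunk 4: at line 3 remove [zdn] add [jzlv,qiira] -> 18 lines: gvgdf yarg hpipd jzlv qiira kuwjr dik esks skzi firf axvat ftaju apfk nap lavri lovhj vgo yepa
Hunk 5: at line 3 remove [jzlv] add [vibsm] -> 18 lines: gvgdf yarg hpipd vibsm qiira kuwjr dik esks skzi firf axvat ftaju apfk nap lavri lovhj vgo yepa
Hunk 6: at line 5 remove [dik,esks] add [texxx,tle,dcu] -> 19 lines: gvgdf yarg hpipd vibsm qiira kuwjr texxx tle dcu skzi firf axvat ftaju apfk nap lavri lovhj vgo yepa
Hunk 7: at line 15 remove [lavri,lovhj] add [pki] -> 18 lines: gvgdf yarg hpipd vibsm qiira kuwjr texxx tle dcu skzi firf axvat ftaju apfk nap pki vgo yepa

Answer: gvgdf
yarg
hpipd
vibsm
qiira
kuwjr
texxx
tle
dcu
skzi
firf
axvat
ftaju
apfk
nap
pki
vgo
yepa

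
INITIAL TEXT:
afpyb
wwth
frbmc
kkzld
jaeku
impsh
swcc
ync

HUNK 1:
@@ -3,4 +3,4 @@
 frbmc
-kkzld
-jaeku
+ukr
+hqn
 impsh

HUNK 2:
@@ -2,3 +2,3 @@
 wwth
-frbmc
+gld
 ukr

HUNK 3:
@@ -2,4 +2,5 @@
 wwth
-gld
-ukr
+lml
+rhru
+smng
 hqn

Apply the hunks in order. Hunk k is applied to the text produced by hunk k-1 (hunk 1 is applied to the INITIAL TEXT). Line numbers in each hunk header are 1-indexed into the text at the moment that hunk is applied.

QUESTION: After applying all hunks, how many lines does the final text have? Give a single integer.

Hunk 1: at line 3 remove [kkzld,jaeku] add [ukr,hqn] -> 8 lines: afpyb wwth frbmc ukr hqn impsh swcc ync
Hunk 2: at line 2 remove [frbmc] add [gld] -> 8 lines: afpyb wwth gld ukr hqn impsh swcc ync
Hunk 3: at line 2 remove [gld,ukr] add [lml,rhru,smng] -> 9 lines: afpyb wwth lml rhru smng hqn impsh swcc ync
Final line count: 9

Answer: 9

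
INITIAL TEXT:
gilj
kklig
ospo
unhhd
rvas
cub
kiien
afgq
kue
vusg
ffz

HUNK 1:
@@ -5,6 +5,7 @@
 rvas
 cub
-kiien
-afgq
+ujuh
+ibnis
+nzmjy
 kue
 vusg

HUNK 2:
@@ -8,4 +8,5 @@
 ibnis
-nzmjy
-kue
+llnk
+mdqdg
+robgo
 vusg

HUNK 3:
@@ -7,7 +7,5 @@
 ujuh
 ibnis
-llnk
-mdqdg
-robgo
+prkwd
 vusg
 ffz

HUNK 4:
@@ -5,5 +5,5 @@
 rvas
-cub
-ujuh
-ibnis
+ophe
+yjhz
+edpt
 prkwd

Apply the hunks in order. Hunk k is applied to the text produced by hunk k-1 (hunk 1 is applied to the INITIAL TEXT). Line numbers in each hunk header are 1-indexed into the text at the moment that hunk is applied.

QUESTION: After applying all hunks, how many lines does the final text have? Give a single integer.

Answer: 11

Derivation:
Hunk 1: at line 5 remove [kiien,afgq] add [ujuh,ibnis,nzmjy] -> 12 lines: gilj kklig ospo unhhd rvas cub ujuh ibnis nzmjy kue vusg ffz
Hunk 2: at line 8 remove [nzmjy,kue] add [llnk,mdqdg,robgo] -> 13 lines: gilj kklig ospo unhhd rvas cub ujuh ibnis llnk mdqdg robgo vusg ffz
Hunk 3: at line 7 remove [llnk,mdqdg,robgo] add [prkwd] -> 11 lines: gilj kklig ospo unhhd rvas cub ujuh ibnis prkwd vusg ffz
Hunk 4: at line 5 remove [cub,ujuh,ibnis] add [ophe,yjhz,edpt] -> 11 lines: gilj kklig ospo unhhd rvas ophe yjhz edpt prkwd vusg ffz
Final line count: 11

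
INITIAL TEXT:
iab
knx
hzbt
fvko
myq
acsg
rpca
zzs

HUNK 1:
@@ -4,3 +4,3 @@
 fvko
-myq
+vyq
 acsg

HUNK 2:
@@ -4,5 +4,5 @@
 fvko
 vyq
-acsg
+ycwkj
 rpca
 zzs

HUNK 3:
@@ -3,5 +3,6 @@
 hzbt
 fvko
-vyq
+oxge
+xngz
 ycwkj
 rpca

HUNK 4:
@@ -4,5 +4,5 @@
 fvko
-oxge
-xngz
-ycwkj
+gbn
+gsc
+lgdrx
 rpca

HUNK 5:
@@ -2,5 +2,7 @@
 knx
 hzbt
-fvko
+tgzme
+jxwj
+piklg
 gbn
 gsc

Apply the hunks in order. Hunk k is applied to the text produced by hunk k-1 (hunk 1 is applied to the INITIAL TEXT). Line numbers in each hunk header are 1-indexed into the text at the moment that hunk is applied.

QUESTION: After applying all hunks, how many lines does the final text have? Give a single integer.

Answer: 11

Derivation:
Hunk 1: at line 4 remove [myq] add [vyq] -> 8 lines: iab knx hzbt fvko vyq acsg rpca zzs
Hunk 2: at line 4 remove [acsg] add [ycwkj] -> 8 lines: iab knx hzbt fvko vyq ycwkj rpca zzs
Hunk 3: at line 3 remove [vyq] add [oxge,xngz] -> 9 lines: iab knx hzbt fvko oxge xngz ycwkj rpca zzs
Hunk 4: at line 4 remove [oxge,xngz,ycwkj] add [gbn,gsc,lgdrx] -> 9 lines: iab knx hzbt fvko gbn gsc lgdrx rpca zzs
Hunk 5: at line 2 remove [fvko] add [tgzme,jxwj,piklg] -> 11 lines: iab knx hzbt tgzme jxwj piklg gbn gsc lgdrx rpca zzs
Final line count: 11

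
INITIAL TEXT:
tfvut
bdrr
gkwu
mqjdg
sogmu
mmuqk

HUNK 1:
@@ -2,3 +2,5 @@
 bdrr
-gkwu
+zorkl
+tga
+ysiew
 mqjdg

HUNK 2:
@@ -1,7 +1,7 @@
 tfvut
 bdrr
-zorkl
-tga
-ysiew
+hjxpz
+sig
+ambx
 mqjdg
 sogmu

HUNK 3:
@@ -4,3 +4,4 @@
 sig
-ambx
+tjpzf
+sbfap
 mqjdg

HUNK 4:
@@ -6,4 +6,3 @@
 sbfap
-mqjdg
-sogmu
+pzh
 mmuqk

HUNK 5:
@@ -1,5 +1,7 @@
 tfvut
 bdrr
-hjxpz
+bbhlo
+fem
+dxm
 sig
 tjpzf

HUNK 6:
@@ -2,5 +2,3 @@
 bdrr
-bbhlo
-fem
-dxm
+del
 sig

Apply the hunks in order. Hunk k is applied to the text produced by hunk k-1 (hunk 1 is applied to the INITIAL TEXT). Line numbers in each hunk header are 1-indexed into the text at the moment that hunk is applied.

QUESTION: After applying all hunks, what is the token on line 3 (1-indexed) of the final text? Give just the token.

Hunk 1: at line 2 remove [gkwu] add [zorkl,tga,ysiew] -> 8 lines: tfvut bdrr zorkl tga ysiew mqjdg sogmu mmuqk
Hunk 2: at line 1 remove [zorkl,tga,ysiew] add [hjxpz,sig,ambx] -> 8 lines: tfvut bdrr hjxpz sig ambx mqjdg sogmu mmuqk
Hunk 3: at line 4 remove [ambx] add [tjpzf,sbfap] -> 9 lines: tfvut bdrr hjxpz sig tjpzf sbfap mqjdg sogmu mmuqk
Hunk 4: at line 6 remove [mqjdg,sogmu] add [pzh] -> 8 lines: tfvut bdrr hjxpz sig tjpzf sbfap pzh mmuqk
Hunk 5: at line 1 remove [hjxpz] add [bbhlo,fem,dxm] -> 10 lines: tfvut bdrr bbhlo fem dxm sig tjpzf sbfap pzh mmuqk
Hunk 6: at line 2 remove [bbhlo,fem,dxm] add [del] -> 8 lines: tfvut bdrr del sig tjpzf sbfap pzh mmuqk
Final line 3: del

Answer: del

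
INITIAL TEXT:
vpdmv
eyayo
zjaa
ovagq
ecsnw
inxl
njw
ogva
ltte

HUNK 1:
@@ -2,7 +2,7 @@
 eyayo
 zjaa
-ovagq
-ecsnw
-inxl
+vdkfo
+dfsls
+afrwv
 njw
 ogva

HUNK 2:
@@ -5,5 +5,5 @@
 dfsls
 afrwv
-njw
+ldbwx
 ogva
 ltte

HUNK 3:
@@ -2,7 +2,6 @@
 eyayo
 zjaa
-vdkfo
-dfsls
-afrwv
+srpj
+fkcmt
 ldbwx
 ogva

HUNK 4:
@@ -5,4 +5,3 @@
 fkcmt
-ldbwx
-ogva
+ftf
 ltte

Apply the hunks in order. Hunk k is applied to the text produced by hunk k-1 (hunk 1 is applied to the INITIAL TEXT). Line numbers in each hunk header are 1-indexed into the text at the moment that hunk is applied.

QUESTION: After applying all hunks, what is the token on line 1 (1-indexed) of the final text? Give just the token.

Hunk 1: at line 2 remove [ovagq,ecsnw,inxl] add [vdkfo,dfsls,afrwv] -> 9 lines: vpdmv eyayo zjaa vdkfo dfsls afrwv njw ogva ltte
Hunk 2: at line 5 remove [njw] add [ldbwx] -> 9 lines: vpdmv eyayo zjaa vdkfo dfsls afrwv ldbwx ogva ltte
Hunk 3: at line 2 remove [vdkfo,dfsls,afrwv] add [srpj,fkcmt] -> 8 lines: vpdmv eyayo zjaa srpj fkcmt ldbwx ogva ltte
Hunk 4: at line 5 remove [ldbwx,ogva] add [ftf] -> 7 lines: vpdmv eyayo zjaa srpj fkcmt ftf ltte
Final line 1: vpdmv

Answer: vpdmv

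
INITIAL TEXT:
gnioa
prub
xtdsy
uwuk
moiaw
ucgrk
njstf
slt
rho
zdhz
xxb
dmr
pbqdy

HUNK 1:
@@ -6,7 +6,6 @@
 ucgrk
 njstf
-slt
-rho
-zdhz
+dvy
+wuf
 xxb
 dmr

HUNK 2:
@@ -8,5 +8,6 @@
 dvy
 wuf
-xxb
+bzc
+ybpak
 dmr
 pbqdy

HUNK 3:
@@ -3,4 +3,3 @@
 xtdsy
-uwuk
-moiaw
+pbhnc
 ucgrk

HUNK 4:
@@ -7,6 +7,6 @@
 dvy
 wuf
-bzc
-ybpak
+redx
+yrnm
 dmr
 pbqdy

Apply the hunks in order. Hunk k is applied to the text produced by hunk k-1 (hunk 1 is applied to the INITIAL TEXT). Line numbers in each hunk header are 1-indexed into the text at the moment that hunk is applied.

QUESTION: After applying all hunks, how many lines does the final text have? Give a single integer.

Hunk 1: at line 6 remove [slt,rho,zdhz] add [dvy,wuf] -> 12 lines: gnioa prub xtdsy uwuk moiaw ucgrk njstf dvy wuf xxb dmr pbqdy
Hunk 2: at line 8 remove [xxb] add [bzc,ybpak] -> 13 lines: gnioa prub xtdsy uwuk moiaw ucgrk njstf dvy wuf bzc ybpak dmr pbqdy
Hunk 3: at line 3 remove [uwuk,moiaw] add [pbhnc] -> 12 lines: gnioa prub xtdsy pbhnc ucgrk njstf dvy wuf bzc ybpak dmr pbqdy
Hunk 4: at line 7 remove [bzc,ybpak] add [redx,yrnm] -> 12 lines: gnioa prub xtdsy pbhnc ucgrk njstf dvy wuf redx yrnm dmr pbqdy
Final line count: 12

Answer: 12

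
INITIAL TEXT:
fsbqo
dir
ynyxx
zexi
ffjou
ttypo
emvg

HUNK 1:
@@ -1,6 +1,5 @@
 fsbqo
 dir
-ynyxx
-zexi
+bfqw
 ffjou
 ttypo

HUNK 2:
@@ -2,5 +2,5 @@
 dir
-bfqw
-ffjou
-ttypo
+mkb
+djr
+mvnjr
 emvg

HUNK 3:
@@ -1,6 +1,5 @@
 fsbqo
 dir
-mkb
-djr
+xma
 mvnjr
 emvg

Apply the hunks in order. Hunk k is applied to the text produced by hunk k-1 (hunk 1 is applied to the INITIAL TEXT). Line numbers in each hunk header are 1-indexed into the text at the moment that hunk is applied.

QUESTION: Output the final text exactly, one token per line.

Hunk 1: at line 1 remove [ynyxx,zexi] add [bfqw] -> 6 lines: fsbqo dir bfqw ffjou ttypo emvg
Hunk 2: at line 2 remove [bfqw,ffjou,ttypo] add [mkb,djr,mvnjr] -> 6 lines: fsbqo dir mkb djr mvnjr emvg
Hunk 3: at line 1 remove [mkb,djr] add [xma] -> 5 lines: fsbqo dir xma mvnjr emvg

Answer: fsbqo
dir
xma
mvnjr
emvg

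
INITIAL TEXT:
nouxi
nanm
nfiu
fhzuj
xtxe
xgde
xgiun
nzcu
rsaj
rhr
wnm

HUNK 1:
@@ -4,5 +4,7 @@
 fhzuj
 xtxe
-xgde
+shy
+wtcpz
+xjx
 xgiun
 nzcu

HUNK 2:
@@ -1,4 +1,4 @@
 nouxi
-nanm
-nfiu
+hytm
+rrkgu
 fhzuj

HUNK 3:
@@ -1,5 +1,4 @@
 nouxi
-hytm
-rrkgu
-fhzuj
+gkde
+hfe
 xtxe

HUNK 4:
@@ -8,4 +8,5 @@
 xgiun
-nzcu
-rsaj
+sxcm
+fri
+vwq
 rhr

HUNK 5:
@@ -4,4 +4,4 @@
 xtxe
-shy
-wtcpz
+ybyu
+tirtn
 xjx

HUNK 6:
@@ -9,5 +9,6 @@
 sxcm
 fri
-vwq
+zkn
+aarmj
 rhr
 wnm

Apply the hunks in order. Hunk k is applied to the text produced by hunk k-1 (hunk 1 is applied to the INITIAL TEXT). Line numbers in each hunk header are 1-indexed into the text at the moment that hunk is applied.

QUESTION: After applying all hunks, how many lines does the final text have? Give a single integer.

Hunk 1: at line 4 remove [xgde] add [shy,wtcpz,xjx] -> 13 lines: nouxi nanm nfiu fhzuj xtxe shy wtcpz xjx xgiun nzcu rsaj rhr wnm
Hunk 2: at line 1 remove [nanm,nfiu] add [hytm,rrkgu] -> 13 lines: nouxi hytm rrkgu fhzuj xtxe shy wtcpz xjx xgiun nzcu rsaj rhr wnm
Hunk 3: at line 1 remove [hytm,rrkgu,fhzuj] add [gkde,hfe] -> 12 lines: nouxi gkde hfe xtxe shy wtcpz xjx xgiun nzcu rsaj rhr wnm
Hunk 4: at line 8 remove [nzcu,rsaj] add [sxcm,fri,vwq] -> 13 lines: nouxi gkde hfe xtxe shy wtcpz xjx xgiun sxcm fri vwq rhr wnm
Hunk 5: at line 4 remove [shy,wtcpz] add [ybyu,tirtn] -> 13 lines: nouxi gkde hfe xtxe ybyu tirtn xjx xgiun sxcm fri vwq rhr wnm
Hunk 6: at line 9 remove [vwq] add [zkn,aarmj] -> 14 lines: nouxi gkde hfe xtxe ybyu tirtn xjx xgiun sxcm fri zkn aarmj rhr wnm
Final line count: 14

Answer: 14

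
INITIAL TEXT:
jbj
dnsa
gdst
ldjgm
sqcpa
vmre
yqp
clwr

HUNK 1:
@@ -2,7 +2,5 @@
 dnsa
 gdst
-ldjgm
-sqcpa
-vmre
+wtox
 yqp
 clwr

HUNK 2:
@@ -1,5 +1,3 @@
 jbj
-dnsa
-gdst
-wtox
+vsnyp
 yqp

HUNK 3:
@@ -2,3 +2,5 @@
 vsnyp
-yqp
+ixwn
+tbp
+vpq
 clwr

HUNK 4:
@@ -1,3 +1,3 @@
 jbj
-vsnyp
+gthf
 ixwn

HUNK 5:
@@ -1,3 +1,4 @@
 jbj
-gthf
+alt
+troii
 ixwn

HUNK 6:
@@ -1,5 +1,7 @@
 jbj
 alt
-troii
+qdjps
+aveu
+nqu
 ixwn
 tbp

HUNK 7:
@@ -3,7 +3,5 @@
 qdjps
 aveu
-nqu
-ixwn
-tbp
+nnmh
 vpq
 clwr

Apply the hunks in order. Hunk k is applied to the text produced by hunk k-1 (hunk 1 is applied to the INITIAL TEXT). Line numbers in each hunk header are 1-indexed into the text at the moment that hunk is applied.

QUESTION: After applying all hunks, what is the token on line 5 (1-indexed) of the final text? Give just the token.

Answer: nnmh

Derivation:
Hunk 1: at line 2 remove [ldjgm,sqcpa,vmre] add [wtox] -> 6 lines: jbj dnsa gdst wtox yqp clwr
Hunk 2: at line 1 remove [dnsa,gdst,wtox] add [vsnyp] -> 4 lines: jbj vsnyp yqp clwr
Hunk 3: at line 2 remove [yqp] add [ixwn,tbp,vpq] -> 6 lines: jbj vsnyp ixwn tbp vpq clwr
Hunk 4: at line 1 remove [vsnyp] add [gthf] -> 6 lines: jbj gthf ixwn tbp vpq clwr
Hunk 5: at line 1 remove [gthf] add [alt,troii] -> 7 lines: jbj alt troii ixwn tbp vpq clwr
Hunk 6: at line 1 remove [troii] add [qdjps,aveu,nqu] -> 9 lines: jbj alt qdjps aveu nqu ixwn tbp vpq clwr
Hunk 7: at line 3 remove [nqu,ixwn,tbp] add [nnmh] -> 7 lines: jbj alt qdjps aveu nnmh vpq clwr
Final line 5: nnmh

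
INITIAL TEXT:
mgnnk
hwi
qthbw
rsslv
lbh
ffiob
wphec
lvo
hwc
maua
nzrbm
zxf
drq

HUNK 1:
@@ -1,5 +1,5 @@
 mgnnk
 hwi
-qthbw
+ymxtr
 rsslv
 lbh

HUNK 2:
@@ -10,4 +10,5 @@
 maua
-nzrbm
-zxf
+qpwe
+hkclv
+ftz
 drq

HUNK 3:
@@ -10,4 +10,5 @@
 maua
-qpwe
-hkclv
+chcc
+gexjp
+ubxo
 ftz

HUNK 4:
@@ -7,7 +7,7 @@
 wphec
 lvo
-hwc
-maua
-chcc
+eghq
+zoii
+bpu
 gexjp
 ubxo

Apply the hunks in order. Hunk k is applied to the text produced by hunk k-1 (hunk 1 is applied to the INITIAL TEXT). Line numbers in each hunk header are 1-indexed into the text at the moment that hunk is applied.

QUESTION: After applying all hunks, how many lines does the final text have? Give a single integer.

Hunk 1: at line 1 remove [qthbw] add [ymxtr] -> 13 lines: mgnnk hwi ymxtr rsslv lbh ffiob wphec lvo hwc maua nzrbm zxf drq
Hunk 2: at line 10 remove [nzrbm,zxf] add [qpwe,hkclv,ftz] -> 14 lines: mgnnk hwi ymxtr rsslv lbh ffiob wphec lvo hwc maua qpwe hkclv ftz drq
Hunk 3: at line 10 remove [qpwe,hkclv] add [chcc,gexjp,ubxo] -> 15 lines: mgnnk hwi ymxtr rsslv lbh ffiob wphec lvo hwc maua chcc gexjp ubxo ftz drq
Hunk 4: at line 7 remove [hwc,maua,chcc] add [eghq,zoii,bpu] -> 15 lines: mgnnk hwi ymxtr rsslv lbh ffiob wphec lvo eghq zoii bpu gexjp ubxo ftz drq
Final line count: 15

Answer: 15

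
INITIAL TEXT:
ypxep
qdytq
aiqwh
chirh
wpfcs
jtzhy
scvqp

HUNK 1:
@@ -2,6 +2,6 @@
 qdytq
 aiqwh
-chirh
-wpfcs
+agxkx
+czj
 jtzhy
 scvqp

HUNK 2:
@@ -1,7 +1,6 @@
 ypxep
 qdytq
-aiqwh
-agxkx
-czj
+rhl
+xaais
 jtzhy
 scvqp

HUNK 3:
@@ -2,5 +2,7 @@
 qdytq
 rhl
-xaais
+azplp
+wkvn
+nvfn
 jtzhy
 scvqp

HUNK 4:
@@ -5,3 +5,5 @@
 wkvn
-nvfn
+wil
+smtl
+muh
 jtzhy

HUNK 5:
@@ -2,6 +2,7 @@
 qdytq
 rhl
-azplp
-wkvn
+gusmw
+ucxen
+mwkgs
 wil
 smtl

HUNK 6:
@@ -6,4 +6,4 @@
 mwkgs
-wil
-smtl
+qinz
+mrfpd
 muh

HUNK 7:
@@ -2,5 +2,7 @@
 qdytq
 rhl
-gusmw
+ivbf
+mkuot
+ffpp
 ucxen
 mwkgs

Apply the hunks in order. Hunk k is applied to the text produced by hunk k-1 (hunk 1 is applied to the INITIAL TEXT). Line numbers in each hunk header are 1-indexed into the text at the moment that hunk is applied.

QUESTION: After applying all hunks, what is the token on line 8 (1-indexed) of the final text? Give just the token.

Hunk 1: at line 2 remove [chirh,wpfcs] add [agxkx,czj] -> 7 lines: ypxep qdytq aiqwh agxkx czj jtzhy scvqp
Hunk 2: at line 1 remove [aiqwh,agxkx,czj] add [rhl,xaais] -> 6 lines: ypxep qdytq rhl xaais jtzhy scvqp
Hunk 3: at line 2 remove [xaais] add [azplp,wkvn,nvfn] -> 8 lines: ypxep qdytq rhl azplp wkvn nvfn jtzhy scvqp
Hunk 4: at line 5 remove [nvfn] add [wil,smtl,muh] -> 10 lines: ypxep qdytq rhl azplp wkvn wil smtl muh jtzhy scvqp
Hunk 5: at line 2 remove [azplp,wkvn] add [gusmw,ucxen,mwkgs] -> 11 lines: ypxep qdytq rhl gusmw ucxen mwkgs wil smtl muh jtzhy scvqp
Hunk 6: at line 6 remove [wil,smtl] add [qinz,mrfpd] -> 11 lines: ypxep qdytq rhl gusmw ucxen mwkgs qinz mrfpd muh jtzhy scvqp
Hunk 7: at line 2 remove [gusmw] add [ivbf,mkuot,ffpp] -> 13 lines: ypxep qdytq rhl ivbf mkuot ffpp ucxen mwkgs qinz mrfpd muh jtzhy scvqp
Final line 8: mwkgs

Answer: mwkgs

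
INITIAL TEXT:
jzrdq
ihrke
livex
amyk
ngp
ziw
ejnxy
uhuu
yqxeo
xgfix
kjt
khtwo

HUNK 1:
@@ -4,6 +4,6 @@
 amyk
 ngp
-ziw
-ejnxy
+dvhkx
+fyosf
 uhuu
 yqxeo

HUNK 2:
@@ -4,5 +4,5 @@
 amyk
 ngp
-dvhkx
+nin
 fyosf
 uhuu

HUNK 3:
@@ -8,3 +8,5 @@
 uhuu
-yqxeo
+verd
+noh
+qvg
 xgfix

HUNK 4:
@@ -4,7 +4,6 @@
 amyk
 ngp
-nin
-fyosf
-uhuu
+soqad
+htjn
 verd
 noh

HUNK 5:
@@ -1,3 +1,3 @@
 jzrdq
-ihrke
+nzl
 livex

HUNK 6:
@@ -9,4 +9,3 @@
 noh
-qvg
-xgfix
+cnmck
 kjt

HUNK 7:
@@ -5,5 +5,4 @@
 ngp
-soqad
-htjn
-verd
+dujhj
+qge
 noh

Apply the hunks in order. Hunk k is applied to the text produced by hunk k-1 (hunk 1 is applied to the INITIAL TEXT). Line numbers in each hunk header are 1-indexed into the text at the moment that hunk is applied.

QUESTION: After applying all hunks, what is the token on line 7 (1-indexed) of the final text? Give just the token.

Hunk 1: at line 4 remove [ziw,ejnxy] add [dvhkx,fyosf] -> 12 lines: jzrdq ihrke livex amyk ngp dvhkx fyosf uhuu yqxeo xgfix kjt khtwo
Hunk 2: at line 4 remove [dvhkx] add [nin] -> 12 lines: jzrdq ihrke livex amyk ngp nin fyosf uhuu yqxeo xgfix kjt khtwo
Hunk 3: at line 8 remove [yqxeo] add [verd,noh,qvg] -> 14 lines: jzrdq ihrke livex amyk ngp nin fyosf uhuu verd noh qvg xgfix kjt khtwo
Hunk 4: at line 4 remove [nin,fyosf,uhuu] add [soqad,htjn] -> 13 lines: jzrdq ihrke livex amyk ngp soqad htjn verd noh qvg xgfix kjt khtwo
Hunk 5: at line 1 remove [ihrke] add [nzl] -> 13 lines: jzrdq nzl livex amyk ngp soqad htjn verd noh qvg xgfix kjt khtwo
Hunk 6: at line 9 remove [qvg,xgfix] add [cnmck] -> 12 lines: jzrdq nzl livex amyk ngp soqad htjn verd noh cnmck kjt khtwo
Hunk 7: at line 5 remove [soqad,htjn,verd] add [dujhj,qge] -> 11 lines: jzrdq nzl livex amyk ngp dujhj qge noh cnmck kjt khtwo
Final line 7: qge

Answer: qge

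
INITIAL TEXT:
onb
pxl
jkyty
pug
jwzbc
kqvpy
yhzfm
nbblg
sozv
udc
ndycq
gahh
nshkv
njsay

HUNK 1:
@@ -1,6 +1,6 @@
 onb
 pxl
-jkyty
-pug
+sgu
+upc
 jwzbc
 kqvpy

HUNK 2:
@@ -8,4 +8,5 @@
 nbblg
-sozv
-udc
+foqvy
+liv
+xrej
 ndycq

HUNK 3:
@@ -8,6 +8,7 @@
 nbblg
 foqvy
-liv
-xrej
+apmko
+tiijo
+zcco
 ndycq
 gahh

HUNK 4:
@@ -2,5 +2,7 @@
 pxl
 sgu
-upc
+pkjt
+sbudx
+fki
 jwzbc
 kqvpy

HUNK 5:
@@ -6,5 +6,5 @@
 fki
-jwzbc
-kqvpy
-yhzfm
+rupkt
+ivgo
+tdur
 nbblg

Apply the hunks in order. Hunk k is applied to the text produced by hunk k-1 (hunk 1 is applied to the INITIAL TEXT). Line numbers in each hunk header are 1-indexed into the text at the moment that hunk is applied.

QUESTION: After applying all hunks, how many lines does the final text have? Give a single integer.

Answer: 18

Derivation:
Hunk 1: at line 1 remove [jkyty,pug] add [sgu,upc] -> 14 lines: onb pxl sgu upc jwzbc kqvpy yhzfm nbblg sozv udc ndycq gahh nshkv njsay
Hunk 2: at line 8 remove [sozv,udc] add [foqvy,liv,xrej] -> 15 lines: onb pxl sgu upc jwzbc kqvpy yhzfm nbblg foqvy liv xrej ndycq gahh nshkv njsay
Hunk 3: at line 8 remove [liv,xrej] add [apmko,tiijo,zcco] -> 16 lines: onb pxl sgu upc jwzbc kqvpy yhzfm nbblg foqvy apmko tiijo zcco ndycq gahh nshkv njsay
Hunk 4: at line 2 remove [upc] add [pkjt,sbudx,fki] -> 18 lines: onb pxl sgu pkjt sbudx fki jwzbc kqvpy yhzfm nbblg foqvy apmko tiijo zcco ndycq gahh nshkv njsay
Hunk 5: at line 6 remove [jwzbc,kqvpy,yhzfm] add [rupkt,ivgo,tdur] -> 18 lines: onb pxl sgu pkjt sbudx fki rupkt ivgo tdur nbblg foqvy apmko tiijo zcco ndycq gahh nshkv njsay
Final line count: 18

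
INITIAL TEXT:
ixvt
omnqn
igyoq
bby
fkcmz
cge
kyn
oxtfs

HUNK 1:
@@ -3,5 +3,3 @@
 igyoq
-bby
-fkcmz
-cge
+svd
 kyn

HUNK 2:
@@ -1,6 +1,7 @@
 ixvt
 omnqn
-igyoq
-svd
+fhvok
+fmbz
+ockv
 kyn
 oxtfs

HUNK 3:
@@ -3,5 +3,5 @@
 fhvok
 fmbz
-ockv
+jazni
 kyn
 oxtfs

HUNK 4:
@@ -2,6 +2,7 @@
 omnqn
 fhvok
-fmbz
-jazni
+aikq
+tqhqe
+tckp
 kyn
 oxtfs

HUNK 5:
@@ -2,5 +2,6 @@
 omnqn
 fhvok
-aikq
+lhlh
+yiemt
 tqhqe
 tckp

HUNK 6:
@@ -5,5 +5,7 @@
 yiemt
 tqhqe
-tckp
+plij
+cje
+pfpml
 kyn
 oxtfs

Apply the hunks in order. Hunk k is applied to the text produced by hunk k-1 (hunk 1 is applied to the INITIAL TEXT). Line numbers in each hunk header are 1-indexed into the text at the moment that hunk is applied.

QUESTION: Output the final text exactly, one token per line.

Answer: ixvt
omnqn
fhvok
lhlh
yiemt
tqhqe
plij
cje
pfpml
kyn
oxtfs

Derivation:
Hunk 1: at line 3 remove [bby,fkcmz,cge] add [svd] -> 6 lines: ixvt omnqn igyoq svd kyn oxtfs
Hunk 2: at line 1 remove [igyoq,svd] add [fhvok,fmbz,ockv] -> 7 lines: ixvt omnqn fhvok fmbz ockv kyn oxtfs
Hunk 3: at line 3 remove [ockv] add [jazni] -> 7 lines: ixvt omnqn fhvok fmbz jazni kyn oxtfs
Hunk 4: at line 2 remove [fmbz,jazni] add [aikq,tqhqe,tckp] -> 8 lines: ixvt omnqn fhvok aikq tqhqe tckp kyn oxtfs
Hunk 5: at line 2 remove [aikq] add [lhlh,yiemt] -> 9 lines: ixvt omnqn fhvok lhlh yiemt tqhqe tckp kyn oxtfs
Hunk 6: at line 5 remove [tckp] add [plij,cje,pfpml] -> 11 lines: ixvt omnqn fhvok lhlh yiemt tqhqe plij cje pfpml kyn oxtfs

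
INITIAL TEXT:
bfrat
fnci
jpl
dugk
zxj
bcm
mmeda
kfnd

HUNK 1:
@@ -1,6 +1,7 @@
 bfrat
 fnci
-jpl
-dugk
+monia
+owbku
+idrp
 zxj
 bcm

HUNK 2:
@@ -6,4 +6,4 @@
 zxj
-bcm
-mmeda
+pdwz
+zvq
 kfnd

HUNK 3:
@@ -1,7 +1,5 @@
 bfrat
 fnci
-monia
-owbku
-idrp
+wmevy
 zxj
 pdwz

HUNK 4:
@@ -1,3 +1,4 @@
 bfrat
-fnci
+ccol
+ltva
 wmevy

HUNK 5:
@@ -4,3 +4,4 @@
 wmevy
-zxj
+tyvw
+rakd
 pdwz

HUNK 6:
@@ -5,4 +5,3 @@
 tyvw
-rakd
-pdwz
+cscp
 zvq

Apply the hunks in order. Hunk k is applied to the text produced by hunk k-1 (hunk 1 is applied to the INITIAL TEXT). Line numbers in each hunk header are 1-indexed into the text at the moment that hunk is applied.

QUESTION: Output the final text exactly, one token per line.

Answer: bfrat
ccol
ltva
wmevy
tyvw
cscp
zvq
kfnd

Derivation:
Hunk 1: at line 1 remove [jpl,dugk] add [monia,owbku,idrp] -> 9 lines: bfrat fnci monia owbku idrp zxj bcm mmeda kfnd
Hunk 2: at line 6 remove [bcm,mmeda] add [pdwz,zvq] -> 9 lines: bfrat fnci monia owbku idrp zxj pdwz zvq kfnd
Hunk 3: at line 1 remove [monia,owbku,idrp] add [wmevy] -> 7 lines: bfrat fnci wmevy zxj pdwz zvq kfnd
Hunk 4: at line 1 remove [fnci] add [ccol,ltva] -> 8 lines: bfrat ccol ltva wmevy zxj pdwz zvq kfnd
Hunk 5: at line 4 remove [zxj] add [tyvw,rakd] -> 9 lines: bfrat ccol ltva wmevy tyvw rakd pdwz zvq kfnd
Hunk 6: at line 5 remove [rakd,pdwz] add [cscp] -> 8 lines: bfrat ccol ltva wmevy tyvw cscp zvq kfnd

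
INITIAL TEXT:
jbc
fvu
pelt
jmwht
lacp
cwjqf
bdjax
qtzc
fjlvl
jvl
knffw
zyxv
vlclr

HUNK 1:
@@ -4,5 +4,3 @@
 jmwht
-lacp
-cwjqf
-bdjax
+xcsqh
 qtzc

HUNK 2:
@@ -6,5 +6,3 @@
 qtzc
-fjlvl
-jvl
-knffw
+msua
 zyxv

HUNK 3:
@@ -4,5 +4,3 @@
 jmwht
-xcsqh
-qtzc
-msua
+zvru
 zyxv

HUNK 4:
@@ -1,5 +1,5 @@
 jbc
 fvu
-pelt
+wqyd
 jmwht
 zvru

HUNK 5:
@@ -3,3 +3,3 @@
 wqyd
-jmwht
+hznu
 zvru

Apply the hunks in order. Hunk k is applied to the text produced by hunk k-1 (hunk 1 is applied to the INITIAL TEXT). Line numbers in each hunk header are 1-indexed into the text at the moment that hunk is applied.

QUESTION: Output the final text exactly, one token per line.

Hunk 1: at line 4 remove [lacp,cwjqf,bdjax] add [xcsqh] -> 11 lines: jbc fvu pelt jmwht xcsqh qtzc fjlvl jvl knffw zyxv vlclr
Hunk 2: at line 6 remove [fjlvl,jvl,knffw] add [msua] -> 9 lines: jbc fvu pelt jmwht xcsqh qtzc msua zyxv vlclr
Hunk 3: at line 4 remove [xcsqh,qtzc,msua] add [zvru] -> 7 lines: jbc fvu pelt jmwht zvru zyxv vlclr
Hunk 4: at line 1 remove [pelt] add [wqyd] -> 7 lines: jbc fvu wqyd jmwht zvru zyxv vlclr
Hunk 5: at line 3 remove [jmwht] add [hznu] -> 7 lines: jbc fvu wqyd hznu zvru zyxv vlclr

Answer: jbc
fvu
wqyd
hznu
zvru
zyxv
vlclr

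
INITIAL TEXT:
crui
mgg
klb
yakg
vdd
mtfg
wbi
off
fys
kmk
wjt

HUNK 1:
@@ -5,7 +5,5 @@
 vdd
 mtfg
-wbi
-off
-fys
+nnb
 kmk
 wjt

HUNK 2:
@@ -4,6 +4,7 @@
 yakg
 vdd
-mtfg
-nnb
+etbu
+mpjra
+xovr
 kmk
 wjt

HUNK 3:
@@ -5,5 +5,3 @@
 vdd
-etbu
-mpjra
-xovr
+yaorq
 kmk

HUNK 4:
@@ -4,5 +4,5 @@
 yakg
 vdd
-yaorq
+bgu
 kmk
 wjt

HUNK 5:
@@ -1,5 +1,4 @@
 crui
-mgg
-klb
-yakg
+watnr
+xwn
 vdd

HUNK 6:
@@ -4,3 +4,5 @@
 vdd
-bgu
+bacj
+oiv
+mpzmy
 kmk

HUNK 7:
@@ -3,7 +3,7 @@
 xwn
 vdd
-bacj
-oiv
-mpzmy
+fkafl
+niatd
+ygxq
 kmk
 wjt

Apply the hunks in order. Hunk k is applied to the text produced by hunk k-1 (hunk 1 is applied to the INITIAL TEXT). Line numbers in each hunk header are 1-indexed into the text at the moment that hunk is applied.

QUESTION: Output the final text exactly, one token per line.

Answer: crui
watnr
xwn
vdd
fkafl
niatd
ygxq
kmk
wjt

Derivation:
Hunk 1: at line 5 remove [wbi,off,fys] add [nnb] -> 9 lines: crui mgg klb yakg vdd mtfg nnb kmk wjt
Hunk 2: at line 4 remove [mtfg,nnb] add [etbu,mpjra,xovr] -> 10 lines: crui mgg klb yakg vdd etbu mpjra xovr kmk wjt
Hunk 3: at line 5 remove [etbu,mpjra,xovr] add [yaorq] -> 8 lines: crui mgg klb yakg vdd yaorq kmk wjt
Hunk 4: at line 4 remove [yaorq] add [bgu] -> 8 lines: crui mgg klb yakg vdd bgu kmk wjt
Hunk 5: at line 1 remove [mgg,klb,yakg] add [watnr,xwn] -> 7 lines: crui watnr xwn vdd bgu kmk wjt
Hunk 6: at line 4 remove [bgu] add [bacj,oiv,mpzmy] -> 9 lines: crui watnr xwn vdd bacj oiv mpzmy kmk wjt
Hunk 7: at line 3 remove [bacj,oiv,mpzmy] add [fkafl,niatd,ygxq] -> 9 lines: crui watnr xwn vdd fkafl niatd ygxq kmk wjt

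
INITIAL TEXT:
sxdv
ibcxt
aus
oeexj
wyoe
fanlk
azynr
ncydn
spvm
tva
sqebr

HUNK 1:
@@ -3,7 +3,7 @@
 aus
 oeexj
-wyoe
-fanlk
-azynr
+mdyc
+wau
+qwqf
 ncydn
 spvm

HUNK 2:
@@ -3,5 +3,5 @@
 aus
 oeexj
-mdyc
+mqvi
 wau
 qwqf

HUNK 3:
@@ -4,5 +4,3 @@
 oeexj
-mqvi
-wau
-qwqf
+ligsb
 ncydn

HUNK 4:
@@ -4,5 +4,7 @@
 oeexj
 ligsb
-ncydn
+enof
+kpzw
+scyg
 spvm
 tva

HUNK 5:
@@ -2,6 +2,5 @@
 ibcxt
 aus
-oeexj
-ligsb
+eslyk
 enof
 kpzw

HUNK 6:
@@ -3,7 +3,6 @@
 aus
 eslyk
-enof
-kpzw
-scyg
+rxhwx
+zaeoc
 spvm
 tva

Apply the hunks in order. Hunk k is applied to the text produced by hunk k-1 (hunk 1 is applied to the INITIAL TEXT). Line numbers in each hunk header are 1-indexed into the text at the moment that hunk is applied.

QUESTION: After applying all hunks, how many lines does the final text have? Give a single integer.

Answer: 9

Derivation:
Hunk 1: at line 3 remove [wyoe,fanlk,azynr] add [mdyc,wau,qwqf] -> 11 lines: sxdv ibcxt aus oeexj mdyc wau qwqf ncydn spvm tva sqebr
Hunk 2: at line 3 remove [mdyc] add [mqvi] -> 11 lines: sxdv ibcxt aus oeexj mqvi wau qwqf ncydn spvm tva sqebr
Hunk 3: at line 4 remove [mqvi,wau,qwqf] add [ligsb] -> 9 lines: sxdv ibcxt aus oeexj ligsb ncydn spvm tva sqebr
Hunk 4: at line 4 remove [ncydn] add [enof,kpzw,scyg] -> 11 lines: sxdv ibcxt aus oeexj ligsb enof kpzw scyg spvm tva sqebr
Hunk 5: at line 2 remove [oeexj,ligsb] add [eslyk] -> 10 lines: sxdv ibcxt aus eslyk enof kpzw scyg spvm tva sqebr
Hunk 6: at line 3 remove [enof,kpzw,scyg] add [rxhwx,zaeoc] -> 9 lines: sxdv ibcxt aus eslyk rxhwx zaeoc spvm tva sqebr
Final line count: 9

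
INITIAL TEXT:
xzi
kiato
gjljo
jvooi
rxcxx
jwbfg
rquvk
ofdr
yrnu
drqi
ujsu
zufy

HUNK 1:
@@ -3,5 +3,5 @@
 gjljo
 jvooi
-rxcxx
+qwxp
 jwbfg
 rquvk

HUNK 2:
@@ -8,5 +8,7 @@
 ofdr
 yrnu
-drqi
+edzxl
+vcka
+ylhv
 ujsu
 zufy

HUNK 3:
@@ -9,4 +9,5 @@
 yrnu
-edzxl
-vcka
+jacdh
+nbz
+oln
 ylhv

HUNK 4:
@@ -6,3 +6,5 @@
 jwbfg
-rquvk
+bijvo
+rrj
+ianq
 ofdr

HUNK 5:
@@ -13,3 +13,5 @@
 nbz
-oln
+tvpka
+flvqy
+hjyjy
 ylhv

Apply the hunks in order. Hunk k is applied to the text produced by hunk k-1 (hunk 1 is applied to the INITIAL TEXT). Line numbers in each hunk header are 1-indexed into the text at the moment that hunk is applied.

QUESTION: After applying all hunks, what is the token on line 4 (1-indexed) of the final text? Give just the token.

Hunk 1: at line 3 remove [rxcxx] add [qwxp] -> 12 lines: xzi kiato gjljo jvooi qwxp jwbfg rquvk ofdr yrnu drqi ujsu zufy
Hunk 2: at line 8 remove [drqi] add [edzxl,vcka,ylhv] -> 14 lines: xzi kiato gjljo jvooi qwxp jwbfg rquvk ofdr yrnu edzxl vcka ylhv ujsu zufy
Hunk 3: at line 9 remove [edzxl,vcka] add [jacdh,nbz,oln] -> 15 lines: xzi kiato gjljo jvooi qwxp jwbfg rquvk ofdr yrnu jacdh nbz oln ylhv ujsu zufy
Hunk 4: at line 6 remove [rquvk] add [bijvo,rrj,ianq] -> 17 lines: xzi kiato gjljo jvooi qwxp jwbfg bijvo rrj ianq ofdr yrnu jacdh nbz oln ylhv ujsu zufy
Hunk 5: at line 13 remove [oln] add [tvpka,flvqy,hjyjy] -> 19 lines: xzi kiato gjljo jvooi qwxp jwbfg bijvo rrj ianq ofdr yrnu jacdh nbz tvpka flvqy hjyjy ylhv ujsu zufy
Final line 4: jvooi

Answer: jvooi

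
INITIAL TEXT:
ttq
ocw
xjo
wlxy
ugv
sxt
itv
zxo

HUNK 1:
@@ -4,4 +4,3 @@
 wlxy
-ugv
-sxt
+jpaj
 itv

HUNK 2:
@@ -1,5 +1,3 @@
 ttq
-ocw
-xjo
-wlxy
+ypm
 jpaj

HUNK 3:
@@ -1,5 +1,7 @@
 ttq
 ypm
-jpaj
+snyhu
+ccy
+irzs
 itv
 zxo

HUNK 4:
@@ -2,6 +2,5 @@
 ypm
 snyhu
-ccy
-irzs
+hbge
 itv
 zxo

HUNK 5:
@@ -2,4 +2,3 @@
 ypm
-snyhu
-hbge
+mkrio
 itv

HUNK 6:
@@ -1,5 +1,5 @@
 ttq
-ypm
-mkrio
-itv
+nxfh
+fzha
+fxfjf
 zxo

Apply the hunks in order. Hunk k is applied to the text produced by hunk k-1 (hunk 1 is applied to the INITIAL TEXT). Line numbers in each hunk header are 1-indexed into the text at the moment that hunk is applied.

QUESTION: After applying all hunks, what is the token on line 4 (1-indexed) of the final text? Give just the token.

Answer: fxfjf

Derivation:
Hunk 1: at line 4 remove [ugv,sxt] add [jpaj] -> 7 lines: ttq ocw xjo wlxy jpaj itv zxo
Hunk 2: at line 1 remove [ocw,xjo,wlxy] add [ypm] -> 5 lines: ttq ypm jpaj itv zxo
Hunk 3: at line 1 remove [jpaj] add [snyhu,ccy,irzs] -> 7 lines: ttq ypm snyhu ccy irzs itv zxo
Hunk 4: at line 2 remove [ccy,irzs] add [hbge] -> 6 lines: ttq ypm snyhu hbge itv zxo
Hunk 5: at line 2 remove [snyhu,hbge] add [mkrio] -> 5 lines: ttq ypm mkrio itv zxo
Hunk 6: at line 1 remove [ypm,mkrio,itv] add [nxfh,fzha,fxfjf] -> 5 lines: ttq nxfh fzha fxfjf zxo
Final line 4: fxfjf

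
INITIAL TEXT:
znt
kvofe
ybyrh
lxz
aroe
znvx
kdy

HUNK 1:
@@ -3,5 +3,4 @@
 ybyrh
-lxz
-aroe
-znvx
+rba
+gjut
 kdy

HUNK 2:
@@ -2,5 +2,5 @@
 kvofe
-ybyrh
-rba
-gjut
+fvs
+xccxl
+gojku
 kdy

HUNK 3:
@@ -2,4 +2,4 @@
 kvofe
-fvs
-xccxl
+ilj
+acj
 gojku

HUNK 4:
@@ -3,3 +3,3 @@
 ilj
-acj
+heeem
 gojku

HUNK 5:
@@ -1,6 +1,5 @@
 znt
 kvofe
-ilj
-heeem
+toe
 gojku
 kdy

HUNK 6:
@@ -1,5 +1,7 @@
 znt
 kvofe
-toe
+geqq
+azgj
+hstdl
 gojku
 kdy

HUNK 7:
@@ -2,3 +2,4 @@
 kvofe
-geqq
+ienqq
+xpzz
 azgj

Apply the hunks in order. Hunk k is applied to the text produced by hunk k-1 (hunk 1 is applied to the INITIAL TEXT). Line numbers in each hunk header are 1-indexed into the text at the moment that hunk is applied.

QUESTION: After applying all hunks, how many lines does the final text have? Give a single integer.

Answer: 8

Derivation:
Hunk 1: at line 3 remove [lxz,aroe,znvx] add [rba,gjut] -> 6 lines: znt kvofe ybyrh rba gjut kdy
Hunk 2: at line 2 remove [ybyrh,rba,gjut] add [fvs,xccxl,gojku] -> 6 lines: znt kvofe fvs xccxl gojku kdy
Hunk 3: at line 2 remove [fvs,xccxl] add [ilj,acj] -> 6 lines: znt kvofe ilj acj gojku kdy
Hunk 4: at line 3 remove [acj] add [heeem] -> 6 lines: znt kvofe ilj heeem gojku kdy
Hunk 5: at line 1 remove [ilj,heeem] add [toe] -> 5 lines: znt kvofe toe gojku kdy
Hunk 6: at line 1 remove [toe] add [geqq,azgj,hstdl] -> 7 lines: znt kvofe geqq azgj hstdl gojku kdy
Hunk 7: at line 2 remove [geqq] add [ienqq,xpzz] -> 8 lines: znt kvofe ienqq xpzz azgj hstdl gojku kdy
Final line count: 8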